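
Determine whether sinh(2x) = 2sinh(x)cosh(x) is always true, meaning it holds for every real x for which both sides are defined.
Claim: sinh(2x) = 2sinh(x)cosh(x).
Reasoning: 2sinh(x)cosh(x) = 2 · (e^x - e^-x)/2 · (e^x + e^-x)/2 = (e^(2x) - e^(-2x))/2 = sinh(2x).
So the two sides agree for every real x for which both sides are defined.

Conclusion: Yes, this is an identity.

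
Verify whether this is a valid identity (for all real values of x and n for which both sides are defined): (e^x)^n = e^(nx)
Yes, this is an identity.

Claim: (e^x)^n = e^(nx).
Reasoning: e^x is a positive real number, and for a positive base B and real exponent n, B^n = e^(n·ln B). With B = e^x, ln B = x, so (e^x)^n = e^(n·x).
So the two sides agree for all real values of x and n for which both sides are defined.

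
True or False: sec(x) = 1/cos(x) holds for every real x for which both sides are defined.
Claim: sec(x) = 1/cos(x).
Reasoning: sec(x) is by definition the reciprocal of cos(x), wherever cos(x) ≠ 0.
So the two sides agree for every real x for which both sides are defined.

Conclusion: True.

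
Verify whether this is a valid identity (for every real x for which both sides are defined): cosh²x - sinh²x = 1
Claim: cosh²x - sinh²x = 1.
Reasoning: With cosh(x) = (e^x + e^-x)/2 and sinh(x) = (e^x - e^-x)/2: cosh²x = (e^(2x) + 2 + e^(-2x))/4 and sinh²x = (e^(2x) - 2 + e^(-2x))/4. Subtracting leaves 4/4 = 1.
So the two sides agree for every real x for which both sides are defined.

Conclusion: Yes, this is an identity.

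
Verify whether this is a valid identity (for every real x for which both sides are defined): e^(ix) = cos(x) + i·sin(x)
Yes, this is an identity.

Claim: e^(ix) = cos(x) + i·sin(x).
Reasoning: Euler's formula. Expand e^(ix) = Σ (ix)^k / k!. Since i² = -1, the even-k terms are Σ (-1)^m x^(2m)/(2m)! = cos(x) and the odd-k terms are i · Σ (-1)^m x^(2m+1)/(2m+1)! = i·sin(x).
So the two sides agree for every real x for which both sides are defined.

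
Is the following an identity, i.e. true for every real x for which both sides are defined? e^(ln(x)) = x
Claim: e^(ln(x)) = x.
Reasoning: For x > 0, ln(x) is by definition the exponent p such that e^p = x. Raising e to that exponent therefore returns x: e^(ln x) = x.
So the two sides agree for every real x for which both sides are defined.

Conclusion: Yes, this is an identity.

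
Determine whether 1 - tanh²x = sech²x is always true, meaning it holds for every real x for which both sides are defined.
Claim: 1 - tanh²x = sech²x.
Reasoning: Divide cosh²x - sinh²x = 1 through by cosh²x (never zero): 1 - tanh²x = 1/cosh²x = sech²x.
So the two sides agree for every real x for which both sides are defined.

Conclusion: Yes, this is an identity.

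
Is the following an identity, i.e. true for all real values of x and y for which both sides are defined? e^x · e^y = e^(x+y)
Yes, this is an identity.

Claim: e^x · e^y = e^(x+y).
Reasoning: This is the law of exponents for a common base: multiplying powers adds exponents. E.g. from the series, (Σ x^j/j!)(Σ y^k/k!) = Σ_m (Σ_{j+k=m} x^j y^k/(j!k!)) = Σ_m (x+y)^m/m! by the binomial theorem.
So the two sides agree for all real values of x and y for which both sides are defined.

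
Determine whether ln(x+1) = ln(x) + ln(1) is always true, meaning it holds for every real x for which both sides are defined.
Claim: ln(x+1) = ln(x) + ln(1).
Test a specific point where both sides are defined: x = 3.
LHS = ln(x+1) ≈ 1.3863
RHS = ln(x) + ln(1) ≈ 1.0986
Since 1.3863 ≠ 1.0986, the equation fails at this point, so it cannot hold for every real x for which both sides are defined.
ln(1) = 0, so the right side is just ln(x), which differs from ln(x+1).

Conclusion: No, this is NOT an identity.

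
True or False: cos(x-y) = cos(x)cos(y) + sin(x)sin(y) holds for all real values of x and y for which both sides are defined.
Claim: cos(x-y) = cos(x)cos(y) + sin(x)sin(y).
Reasoning: Replace y by -y in cos(x+y) = cos(x)cos(y) - sin(x)sin(y) and use cos(-y) = cos(y), sin(-y) = -sin(y): cos(x-y) = cos(x)cos(y) + sin(x)sin(y).
So the two sides agree for all real values of x and y for which both sides are defined.

Conclusion: True.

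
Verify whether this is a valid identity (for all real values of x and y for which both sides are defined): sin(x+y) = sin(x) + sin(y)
No, this is NOT an identity.

Claim: sin(x+y) = sin(x) + sin(y).
Test a specific point where both sides are defined: x = -π/2, y = 3π/4.
LHS = sin(x+y) ≈ 0.7071
RHS = sin(x) + sin(y) ≈ -0.2929
Since 0.7071 ≠ -0.2929, the equation fails at this point, so it cannot hold for all real values of x and y for which both sides are defined.
The correct expansion is sin(x+y) = sin(x)cos(y) + cos(x)sin(y); sine is not additive.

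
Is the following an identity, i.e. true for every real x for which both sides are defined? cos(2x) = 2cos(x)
No, this is NOT an identity.

Claim: cos(2x) = 2cos(x).
Test a specific point where both sides are defined: x = 2π/3.
LHS = cos(2x) ≈ -0.5000
RHS = 2cos(x) ≈ -1.0000
Since -0.5000 ≠ -1.0000, the equation fails at this point, so it cannot hold for every real x for which both sides are defined.
The correct double-angle formula is cos(2x) = cos²x - sin²x.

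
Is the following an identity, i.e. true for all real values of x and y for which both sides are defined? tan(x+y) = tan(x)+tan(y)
Claim: tan(x+y) = tan(x)+tan(y).
Test a specific point where both sides are defined: x = 2π/3, y = -π/3.
LHS = tan(x+y) ≈ 1.7321
RHS = tan(x)+tan(y) ≈ -3.4641
Since 1.7321 ≠ -3.4641, the equation fails at this point, so it cannot hold for all real values of x and y for which both sides are defined.
The correct formula is tan(x+y) = (tan(x) + tan(y))/(1 - tan(x)tan(y)).

Conclusion: No, this is NOT an identity.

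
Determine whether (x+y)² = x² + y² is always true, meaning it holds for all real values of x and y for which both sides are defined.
Claim: (x+y)² = x² + y².
Test a specific point where both sides are defined: x = 5, y = -1.
LHS = (x+y)² ≈ 16.0000
RHS = x² + y² ≈ 26.0000
Since 16.0000 ≠ 26.0000, the equation fails at this point, so it cannot hold for all real values of x and y for which both sides are defined.
The correct expansion is (x+y)² = x² + 2xy + y²; the cross term 2xy is missing.

Conclusion: No, this is NOT an identity.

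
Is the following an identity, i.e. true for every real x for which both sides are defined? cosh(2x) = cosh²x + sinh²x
Yes, this is an identity.

Claim: cosh(2x) = cosh²x + sinh²x.
Reasoning: cosh²x = (e^(2x) + 2 + e^(-2x))/4 and sinh²x = (e^(2x) - 2 + e^(-2x))/4. Adding gives (2e^(2x) + 2e^(-2x))/4 = (e^(2x) + e^(-2x))/2 = cosh(2x).
So the two sides agree for every real x for which both sides are defined.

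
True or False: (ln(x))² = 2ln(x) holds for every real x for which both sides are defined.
False.

Claim: (ln(x))² = 2ln(x).
Test a specific point where both sides are defined: x = 2.
LHS = (ln(x))² ≈ 0.4805
RHS = 2ln(x) ≈ 1.3863
Since 0.4805 ≠ 1.3863, the equation fails at this point, so it cannot hold for every real x for which both sides are defined.
2ln(x) equals ln(x²), which is not the same as (ln x)².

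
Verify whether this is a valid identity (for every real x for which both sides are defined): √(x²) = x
Claim: √(x²) = x.
Test a specific point where both sides are defined: x = -1.
LHS = √(x²) ≈ 1.0000
RHS = x ≈ -1.0000
Since 1.0000 ≠ -1.0000, the equation fails at this point, so it cannot hold for every real x for which both sides are defined.
√(x²) = |x|, which differs from x whenever x < 0 (both sides are defined for every real x).

Conclusion: No, this is NOT an identity.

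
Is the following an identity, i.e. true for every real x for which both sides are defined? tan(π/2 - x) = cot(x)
Yes, this is an identity.

Claim: tan(π/2 - x) = cot(x).
Reasoning: tan(π/2 - x) = sin(π/2 - x)/cos(π/2 - x) = cos(x)/sin(x) = cot(x), using the cofunction identities sin(π/2 - x) = cos(x) and cos(π/2 - x) = sin(x).
So the two sides agree for every real x for which both sides are defined.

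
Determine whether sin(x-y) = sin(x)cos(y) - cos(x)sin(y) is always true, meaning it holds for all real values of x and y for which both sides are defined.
Yes, this is an identity.

Claim: sin(x-y) = sin(x)cos(y) - cos(x)sin(y).
Reasoning: Replace y by -y in sin(x+y) = sin(x)cos(y) + cos(x)sin(y) and use cos(-y) = cos(y), sin(-y) = -sin(y): sin(x-y) = sin(x)cos(y) - cos(x)sin(y).
So the two sides agree for all real values of x and y for which both sides are defined.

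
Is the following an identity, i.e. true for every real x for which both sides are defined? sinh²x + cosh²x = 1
No, this is NOT an identity.

Claim: sinh²x + cosh²x = 1.
Test a specific point where both sides are defined: x = 1.
LHS = sinh²x + cosh²x ≈ 3.7622
RHS = 1 ≈ 1.0000
Since 3.7622 ≠ 1.0000, the equation fails at this point, so it cannot hold for every real x for which both sides are defined.
The correct hyperbolic identity is cosh²x - sinh²x = 1 (a difference); the sum sinh²x + cosh²x equals cosh(2x).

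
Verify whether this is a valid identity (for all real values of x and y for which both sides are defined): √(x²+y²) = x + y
Claim: √(x²+y²) = x + y.
Test a specific point where both sides are defined: x = 1/2, y = 1/2.
LHS = √(x²+y²) ≈ 0.7071
RHS = x + y ≈ 1.0000
Since 0.7071 ≠ 1.0000, the equation fails at this point, so it cannot hold for all real values of x and y for which both sides are defined.
(x+y)² = x² + 2xy + y², not x² + y², so the square root does not split this way.

Conclusion: No, this is NOT an identity.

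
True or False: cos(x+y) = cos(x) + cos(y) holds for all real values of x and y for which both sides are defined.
False.

Claim: cos(x+y) = cos(x) + cos(y).
Test a specific point where both sides are defined: x = π/6, y = -π/2.
LHS = cos(x+y) ≈ 0.5000
RHS = cos(x) + cos(y) ≈ 0.8660
Since 0.5000 ≠ 0.8660, the equation fails at this point, so it cannot hold for all real values of x and y for which both sides are defined.
The correct expansion is cos(x+y) = cos(x)cos(y) - sin(x)sin(y); cosine is not additive.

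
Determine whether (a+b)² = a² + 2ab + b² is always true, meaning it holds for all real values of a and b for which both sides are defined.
Yes, this is an identity.

Claim: (a+b)² = a² + 2ab + b².
Reasoning: Expand: (a+b)² = (a+b)(a+b) = a·a + a·b + b·a + b·b = a² + 2ab + b².
So the two sides agree for all real values of a and b for which both sides are defined.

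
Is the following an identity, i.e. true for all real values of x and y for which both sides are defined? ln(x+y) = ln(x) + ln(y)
Claim: ln(x+y) = ln(x) + ln(y).
Test a specific point where both sides are defined: x = 3, y = 5.
LHS = ln(x+y) ≈ 2.0794
RHS = ln(x) + ln(y) ≈ 2.7081
Since 2.0794 ≠ 2.7081, the equation fails at this point, so it cannot hold for all real values of x and y for which both sides are defined.
ln(x) + ln(y) = ln(xy), not ln(x+y).

Conclusion: No, this is NOT an identity.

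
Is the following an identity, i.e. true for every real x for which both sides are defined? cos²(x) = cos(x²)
Claim: cos²(x) = cos(x²).
Test a specific point where both sides are defined: x = -π/6.
LHS = cos²(x) ≈ 0.7500
RHS = cos(x²) ≈ 0.9627
Since 0.7500 ≠ 0.9627, the equation fails at this point, so it cannot hold for every real x for which both sides are defined.
cos²(x) means (cos x)², squaring the output; cos(x²) squares the input. These are different functions.

Conclusion: No, this is NOT an identity.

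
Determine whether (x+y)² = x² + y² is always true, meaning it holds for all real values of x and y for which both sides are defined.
Claim: (x+y)² = x² + y².
Test a specific point where both sides are defined: x = 4, y = 3/2.
LHS = (x+y)² ≈ 30.2500
RHS = x² + y² ≈ 18.2500
Since 30.2500 ≠ 18.2500, the equation fails at this point, so it cannot hold for all real values of x and y for which both sides are defined.
The correct expansion is (x+y)² = x² + 2xy + y²; the cross term 2xy is missing.

Conclusion: No, this is NOT an identity.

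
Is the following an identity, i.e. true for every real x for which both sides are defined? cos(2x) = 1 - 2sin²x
Claim: cos(2x) = 1 - 2sin²x.
Reasoning: cos(2x) = cos²x - sin²x. Replace cos²x by 1 - sin²x: (1 - sin²x) - sin²x = 1 - 2sin²x.
So the two sides agree for every real x for which both sides are defined.

Conclusion: Yes, this is an identity.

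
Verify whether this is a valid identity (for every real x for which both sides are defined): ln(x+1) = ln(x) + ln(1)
No, this is NOT an identity.

Claim: ln(x+1) = ln(x) + ln(1).
Test a specific point where both sides are defined: x = 4.
LHS = ln(x+1) ≈ 1.6094
RHS = ln(x) + ln(1) ≈ 1.3863
Since 1.6094 ≠ 1.3863, the equation fails at this point, so it cannot hold for every real x for which both sides are defined.
ln(1) = 0, so the right side is just ln(x), which differs from ln(x+1).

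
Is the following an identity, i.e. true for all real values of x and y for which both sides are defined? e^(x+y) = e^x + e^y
No, this is NOT an identity.

Claim: e^(x+y) = e^x + e^y.
Test a specific point where both sides are defined: x = -1, y = 4.
LHS = e^(x+y) ≈ 20.0855
RHS = e^x + e^y ≈ 54.9660
Since 20.0855 ≠ 54.9660, the equation fails at this point, so it cannot hold for all real values of x and y for which both sides are defined.
The correct rule is e^(x+y) = e^x · e^y (a product, not a sum).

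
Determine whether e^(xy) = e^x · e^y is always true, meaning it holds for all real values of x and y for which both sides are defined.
No, this is NOT an identity.

Claim: e^(xy) = e^x · e^y.
Test a specific point where both sides are defined: x = -2, y = 3.
LHS = e^(xy) ≈ 0.0025
RHS = e^x · e^y ≈ 2.7183
Since 0.0025 ≠ 2.7183, the equation fails at this point, so it cannot hold for all real values of x and y for which both sides are defined.
e^x · e^y = e^(x+y), not e^(xy).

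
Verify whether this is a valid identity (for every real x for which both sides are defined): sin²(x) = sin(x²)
Claim: sin²(x) = sin(x²).
Test a specific point where both sides are defined: x = π/2.
LHS = sin²(x) ≈ 1.0000
RHS = sin(x²) ≈ 0.6243
Since 1.0000 ≠ 0.6243, the equation fails at this point, so it cannot hold for every real x for which both sides are defined.
sin²(x) means (sin x)², squaring the output; sin(x²) squares the input. These are different functions.

Conclusion: No, this is NOT an identity.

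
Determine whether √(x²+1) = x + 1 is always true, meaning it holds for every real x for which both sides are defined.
Claim: √(x²+1) = x + 1.
Test a specific point where both sides are defined: x = 4.
LHS = √(x²+1) ≈ 4.1231
RHS = x + 1 ≈ 5.0000
Since 4.1231 ≠ 5.0000, the equation fails at this point, so it cannot hold for every real x for which both sides are defined.
(x+1)² = x² + 2x + 1 ≠ x² + 1 unless x = 0.

Conclusion: No, this is NOT an identity.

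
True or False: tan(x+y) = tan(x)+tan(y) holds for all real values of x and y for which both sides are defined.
Claim: tan(x+y) = tan(x)+tan(y).
Test a specific point where both sides are defined: x = π/4, y = π/6.
LHS = tan(x+y) ≈ 3.7321
RHS = tan(x)+tan(y) ≈ 1.5774
Since 3.7321 ≠ 1.5774, the equation fails at this point, so it cannot hold for all real values of x and y for which both sides are defined.
The correct formula is tan(x+y) = (tan(x) + tan(y))/(1 - tan(x)tan(y)).

Conclusion: False.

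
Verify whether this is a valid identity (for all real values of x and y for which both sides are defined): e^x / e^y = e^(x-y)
Yes, this is an identity.

Claim: e^x / e^y = e^(x-y).
Reasoning: 1/e^y = e^(-y), so e^x / e^y = e^x · e^(-y) = e^(x + (-y)) = e^(x-y) by the product rule for exponents.
So the two sides agree for all real values of x and y for which both sides are defined.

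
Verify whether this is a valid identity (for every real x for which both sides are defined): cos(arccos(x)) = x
Claim: cos(arccos(x)) = x.
Reasoning: For -1 ≤ x ≤ 1 (where arccos is defined), arccos(x) is by definition an angle whose cosine equals x. Taking the cosine of that angle returns x. (Note the other order, arccos(cos x) = x, is NOT an identity.)
So the two sides agree for every real x for which both sides are defined.

Conclusion: Yes, this is an identity.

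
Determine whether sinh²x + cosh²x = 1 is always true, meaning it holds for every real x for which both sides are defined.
Claim: sinh²x + cosh²x = 1.
Test a specific point where both sides are defined: x = 3.
LHS = sinh²x + cosh²x ≈ 201.7156
RHS = 1 ≈ 1.0000
Since 201.7156 ≠ 1.0000, the equation fails at this point, so it cannot hold for every real x for which both sides are defined.
The correct hyperbolic identity is cosh²x - sinh²x = 1 (a difference); the sum sinh²x + cosh²x equals cosh(2x).

Conclusion: No, this is NOT an identity.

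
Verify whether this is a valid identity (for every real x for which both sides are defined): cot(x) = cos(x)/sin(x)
Yes, this is an identity.

Claim: cot(x) = cos(x)/sin(x).
Reasoning: cot(x) is defined as 1/tan(x) = 1/(sin(x)/cos(x)) = cos(x)/sin(x), wherever sin(x) ≠ 0.
So the two sides agree for every real x for which both sides are defined.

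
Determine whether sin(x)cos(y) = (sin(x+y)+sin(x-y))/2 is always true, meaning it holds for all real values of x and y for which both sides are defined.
Yes, this is an identity.

Claim: sin(x)cos(y) = (sin(x+y)+sin(x-y))/2.
Reasoning: sin(x+y) = sin(x)cos(y) + cos(x)sin(y) and sin(x-y) = sin(x)cos(y) - cos(x)sin(y). Adding, sin(x+y) + sin(x-y) = 2sin(x)cos(y); divide by 2.
So the two sides agree for all real values of x and y for which both sides are defined.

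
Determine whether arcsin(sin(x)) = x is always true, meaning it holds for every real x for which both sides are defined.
Claim: arcsin(sin(x)) = x.
Test a specific point where both sides are defined: x = 3π/4.
LHS = arcsin(sin(x)) ≈ 0.7854
RHS = x ≈ 2.3562
Since 0.7854 ≠ 2.3562, the equation fails at this point, so it cannot hold for every real x for which both sides are defined.
arcsin only returns values in [-π/2, π/2], so arcsin(sin(x)) = x holds only for x in that interval, not for all real x.

Conclusion: No, this is NOT an identity.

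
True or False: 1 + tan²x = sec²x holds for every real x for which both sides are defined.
True.

Claim: 1 + tan²x = sec²x.
Reasoning: Start from sin²x + cos²x = 1 and divide every term by cos²x (allowed wherever tan x and sec x are defined): tan²x + 1 = 1/cos²x = sec²x.
So the two sides agree for every real x for which both sides are defined.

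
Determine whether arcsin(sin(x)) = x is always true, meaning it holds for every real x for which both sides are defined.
Claim: arcsin(sin(x)) = x.
Test a specific point where both sides are defined: x = 2π/3.
LHS = arcsin(sin(x)) ≈ 1.0472
RHS = x ≈ 2.0944
Since 1.0472 ≠ 2.0944, the equation fails at this point, so it cannot hold for every real x for which both sides are defined.
arcsin only returns values in [-π/2, π/2], so arcsin(sin(x)) = x holds only for x in that interval, not for all real x.

Conclusion: No, this is NOT an identity.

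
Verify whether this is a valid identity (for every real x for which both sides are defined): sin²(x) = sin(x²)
Claim: sin²(x) = sin(x²).
Test a specific point where both sides are defined: x = π.
LHS = sin²(x) ≈ 0.0000
RHS = sin(x²) ≈ -0.4303
Since 0.0000 ≠ -0.4303, the equation fails at this point, so it cannot hold for every real x for which both sides are defined.
sin²(x) means (sin x)², squaring the output; sin(x²) squares the input. These are different functions.

Conclusion: No, this is NOT an identity.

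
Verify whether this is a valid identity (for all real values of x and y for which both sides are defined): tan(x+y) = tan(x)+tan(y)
No, this is NOT an identity.

Claim: tan(x+y) = tan(x)+tan(y).
Test a specific point where both sides are defined: x = -π/4, y = -π/3.
LHS = tan(x+y) ≈ 3.7321
RHS = tan(x)+tan(y) ≈ -2.7321
Since 3.7321 ≠ -2.7321, the equation fails at this point, so it cannot hold for all real values of x and y for which both sides are defined.
The correct formula is tan(x+y) = (tan(x) + tan(y))/(1 - tan(x)tan(y)).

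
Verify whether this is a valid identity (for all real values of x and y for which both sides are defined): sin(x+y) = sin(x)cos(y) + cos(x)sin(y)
Claim: sin(x+y) = sin(x)cos(y) + cos(x)sin(y).
Reasoning: By Euler's formula e^(i(x+y)) = e^(ix)·e^(iy) = (cos x + i·sin x)(cos y + i·sin y). The imaginary part of the left side is sin(x+y); the imaginary part of the product is sin(x)cos(y) + cos(x)sin(y).
So the two sides agree for all real values of x and y for which both sides are defined.

Conclusion: Yes, this is an identity.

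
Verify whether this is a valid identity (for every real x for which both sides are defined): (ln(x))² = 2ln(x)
No, this is NOT an identity.

Claim: (ln(x))² = 2ln(x).
Test a specific point where both sides are defined: x = 3/2.
LHS = (ln(x))² ≈ 0.1644
RHS = 2ln(x) ≈ 0.8109
Since 0.1644 ≠ 0.8109, the equation fails at this point, so it cannot hold for every real x for which both sides are defined.
2ln(x) equals ln(x²), which is not the same as (ln x)².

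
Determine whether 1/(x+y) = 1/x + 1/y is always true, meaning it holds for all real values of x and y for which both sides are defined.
No, this is NOT an identity.

Claim: 1/(x+y) = 1/x + 1/y.
Test a specific point where both sides are defined: x = 5, y = 2.
LHS = 1/(x+y) ≈ 0.1429
RHS = 1/x + 1/y ≈ 0.7000
Since 0.1429 ≠ 0.7000, the equation fails at this point, so it cannot hold for all real values of x and y for which both sides are defined.
1/x + 1/y = (x+y)/(xy), which is not 1/(x+y).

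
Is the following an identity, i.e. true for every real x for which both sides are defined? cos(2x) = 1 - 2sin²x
Yes, this is an identity.

Claim: cos(2x) = 1 - 2sin²x.
Reasoning: cos(2x) = cos²x - sin²x. Replace cos²x by 1 - sin²x: (1 - sin²x) - sin²x = 1 - 2sin²x.
So the two sides agree for every real x for which both sides are defined.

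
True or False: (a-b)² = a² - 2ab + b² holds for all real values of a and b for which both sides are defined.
True.

Claim: (a-b)² = a² - 2ab + b².
Reasoning: Expand: (a-b)² = (a-b)(a-b) = a·a - a·b - b·a + b·b = a² - 2ab + b².
So the two sides agree for all real values of a and b for which both sides are defined.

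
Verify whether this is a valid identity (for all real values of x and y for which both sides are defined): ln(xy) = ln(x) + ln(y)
Yes, this is an identity.

Claim: ln(xy) = ln(x) + ln(y).
Reasoning: Both sides are simultaneously defined only when x, y > 0. Write x = e^p, y = e^q (p = ln x, q = ln y). Then xy = e^p · e^q = e^(p+q), so ln(xy) = p + q = ln(x) + ln(y).
So the two sides agree for all real values of x and y for which both sides are defined.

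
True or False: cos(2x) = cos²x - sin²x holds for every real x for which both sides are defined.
Claim: cos(2x) = cos²x - sin²x.
Reasoning: Put y = x in the addition formula cos(x+y) = cos(x)cos(y) - sin(x)sin(y): cos(2x) = cos²x - sin²x.
So the two sides agree for every real x for which both sides are defined.

Conclusion: True.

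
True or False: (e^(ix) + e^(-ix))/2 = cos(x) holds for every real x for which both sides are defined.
True.

Claim: (e^(ix) + e^(-ix))/2 = cos(x).
Reasoning: By Euler's formula e^(ix) = cos(x) + i·sin(x) and e^(-ix) = cos(x) - i·sin(x). Adding cancels the sine terms: e^(ix) + e^(-ix) = 2cos(x); divide by 2.
So the two sides agree for every real x for which both sides are defined.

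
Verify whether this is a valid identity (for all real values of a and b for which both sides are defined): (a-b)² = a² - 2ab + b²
Claim: (a-b)² = a² - 2ab + b².
Reasoning: Expand: (a-b)² = (a-b)(a-b) = a·a - a·b - b·a + b·b = a² - 2ab + b².
So the two sides agree for all real values of a and b for which both sides are defined.

Conclusion: Yes, this is an identity.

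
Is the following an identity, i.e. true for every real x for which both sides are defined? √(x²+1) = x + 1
Claim: √(x²+1) = x + 1.
Test a specific point where both sides are defined: x = 1.
LHS = √(x²+1) ≈ 1.4142
RHS = x + 1 ≈ 2.0000
Since 1.4142 ≠ 2.0000, the equation fails at this point, so it cannot hold for every real x for which both sides are defined.
(x+1)² = x² + 2x + 1 ≠ x² + 1 unless x = 0.

Conclusion: No, this is NOT an identity.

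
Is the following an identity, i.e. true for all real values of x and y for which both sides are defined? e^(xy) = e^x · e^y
Claim: e^(xy) = e^x · e^y.
Test a specific point where both sides are defined: x = 3/2, y = 1.
LHS = e^(xy) ≈ 4.4817
RHS = e^x · e^y ≈ 12.1825
Since 4.4817 ≠ 12.1825, the equation fails at this point, so it cannot hold for all real values of x and y for which both sides are defined.
e^x · e^y = e^(x+y), not e^(xy).

Conclusion: No, this is NOT an identity.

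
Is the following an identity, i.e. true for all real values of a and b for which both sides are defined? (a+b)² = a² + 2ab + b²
Claim: (a+b)² = a² + 2ab + b².
Reasoning: Expand: (a+b)² = (a+b)(a+b) = a·a + a·b + b·a + b·b = a² + 2ab + b².
So the two sides agree for all real values of a and b for which both sides are defined.

Conclusion: Yes, this is an identity.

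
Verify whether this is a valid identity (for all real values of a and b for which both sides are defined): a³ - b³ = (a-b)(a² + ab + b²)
Yes, this is an identity.

Claim: a³ - b³ = (a-b)(a² + ab + b²).
Reasoning: Expand the right side: (a-b)(a² + ab + b²) = a³ + a²b + ab² - a²b - ab² - b³ = a³ - b³ (the middle terms cancel in pairs).
So the two sides agree for all real values of a and b for which both sides are defined.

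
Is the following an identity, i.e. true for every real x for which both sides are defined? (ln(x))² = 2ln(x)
No, this is NOT an identity.

Claim: (ln(x))² = 2ln(x).
Test a specific point where both sides are defined: x = 2.
LHS = (ln(x))² ≈ 0.4805
RHS = 2ln(x) ≈ 1.3863
Since 0.4805 ≠ 1.3863, the equation fails at this point, so it cannot hold for every real x for which both sides are defined.
2ln(x) equals ln(x²), which is not the same as (ln x)².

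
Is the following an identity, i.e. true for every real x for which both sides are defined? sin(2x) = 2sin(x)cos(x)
Yes, this is an identity.

Claim: sin(2x) = 2sin(x)cos(x).
Reasoning: Put y = x in the addition formula sin(x+y) = sin(x)cos(y) + cos(x)sin(y): sin(2x) = sin(x)cos(x) + cos(x)sin(x) = 2sin(x)cos(x).
So the two sides agree for every real x for which both sides are defined.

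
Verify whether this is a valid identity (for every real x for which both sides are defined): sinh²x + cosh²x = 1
No, this is NOT an identity.

Claim: sinh²x + cosh²x = 1.
Test a specific point where both sides are defined: x = -2.
LHS = sinh²x + cosh²x ≈ 27.3082
RHS = 1 ≈ 1.0000
Since 27.3082 ≠ 1.0000, the equation fails at this point, so it cannot hold for every real x for which both sides are defined.
The correct hyperbolic identity is cosh²x - sinh²x = 1 (a difference); the sum sinh²x + cosh²x equals cosh(2x).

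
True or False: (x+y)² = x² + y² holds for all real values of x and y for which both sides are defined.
Claim: (x+y)² = x² + y².
Test a specific point where both sides are defined: x = -1, y = 1.
LHS = (x+y)² ≈ 0.0000
RHS = x² + y² ≈ 2.0000
Since 0.0000 ≠ 2.0000, the equation fails at this point, so it cannot hold for all real values of x and y for which both sides are defined.
The correct expansion is (x+y)² = x² + 2xy + y²; the cross term 2xy is missing.

Conclusion: False.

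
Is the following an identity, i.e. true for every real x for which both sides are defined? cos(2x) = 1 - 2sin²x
Yes, this is an identity.

Claim: cos(2x) = 1 - 2sin²x.
Reasoning: cos(2x) = cos²x - sin²x. Replace cos²x by 1 - sin²x: (1 - sin²x) - sin²x = 1 - 2sin²x.
So the two sides agree for every real x for which both sides are defined.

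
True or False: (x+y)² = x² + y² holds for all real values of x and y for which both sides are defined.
Claim: (x+y)² = x² + y².
Test a specific point where both sides are defined: x = 4, y = 2.
LHS = (x+y)² ≈ 36.0000
RHS = x² + y² ≈ 20.0000
Since 36.0000 ≠ 20.0000, the equation fails at this point, so it cannot hold for all real values of x and y for which both sides are defined.
The correct expansion is (x+y)² = x² + 2xy + y²; the cross term 2xy is missing.

Conclusion: False.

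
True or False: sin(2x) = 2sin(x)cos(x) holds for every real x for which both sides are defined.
Claim: sin(2x) = 2sin(x)cos(x).
Reasoning: Put y = x in the addition formula sin(x+y) = sin(x)cos(y) + cos(x)sin(y): sin(2x) = sin(x)cos(x) + cos(x)sin(x) = 2sin(x)cos(x).
So the two sides agree for every real x for which both sides are defined.

Conclusion: True.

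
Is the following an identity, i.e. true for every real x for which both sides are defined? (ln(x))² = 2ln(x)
No, this is NOT an identity.

Claim: (ln(x))² = 2ln(x).
Test a specific point where both sides are defined: x = 3/2.
LHS = (ln(x))² ≈ 0.1644
RHS = 2ln(x) ≈ 0.8109
Since 0.1644 ≠ 0.8109, the equation fails at this point, so it cannot hold for every real x for which both sides are defined.
2ln(x) equals ln(x²), which is not the same as (ln x)².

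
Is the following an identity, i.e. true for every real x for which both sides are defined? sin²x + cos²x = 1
Yes, this is an identity.

Claim: sin²x + cos²x = 1.
Reasoning: The point (cos x, sin x) lies on the unit circle X² + Y² = 1, so cos²x + sin²x = 1 for every real x.
So the two sides agree for every real x for which both sides are defined.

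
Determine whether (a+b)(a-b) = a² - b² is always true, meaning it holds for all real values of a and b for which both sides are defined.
Claim: (a+b)(a-b) = a² - b².
Reasoning: Expand: (a+b)(a-b) = a² - ab + ba - b² = a² - b² (the cross terms cancel).
So the two sides agree for all real values of a and b for which both sides are defined.

Conclusion: Yes, this is an identity.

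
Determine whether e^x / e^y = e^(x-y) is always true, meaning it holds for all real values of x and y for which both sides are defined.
Claim: e^x / e^y = e^(x-y).
Reasoning: 1/e^y = e^(-y), so e^x / e^y = e^x · e^(-y) = e^(x + (-y)) = e^(x-y) by the product rule for exponents.
So the two sides agree for all real values of x and y for which both sides are defined.

Conclusion: Yes, this is an identity.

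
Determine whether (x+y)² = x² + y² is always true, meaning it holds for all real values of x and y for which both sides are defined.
Claim: (x+y)² = x² + y².
Test a specific point where both sides are defined: x = -1, y = 1.
LHS = (x+y)² ≈ 0.0000
RHS = x² + y² ≈ 2.0000
Since 0.0000 ≠ 2.0000, the equation fails at this point, so it cannot hold for all real values of x and y for which both sides are defined.
The correct expansion is (x+y)² = x² + 2xy + y²; the cross term 2xy is missing.

Conclusion: No, this is NOT an identity.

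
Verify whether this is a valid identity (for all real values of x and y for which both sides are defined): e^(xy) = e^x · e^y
Claim: e^(xy) = e^x · e^y.
Test a specific point where both sides are defined: x = 4, y = -1.
LHS = e^(xy) ≈ 0.0183
RHS = e^x · e^y ≈ 20.0855
Since 0.0183 ≠ 20.0855, the equation fails at this point, so it cannot hold for all real values of x and y for which both sides are defined.
e^x · e^y = e^(x+y), not e^(xy).

Conclusion: No, this is NOT an identity.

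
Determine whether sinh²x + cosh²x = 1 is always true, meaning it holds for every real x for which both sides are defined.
Claim: sinh²x + cosh²x = 1.
Test a specific point where both sides are defined: x = -2.
LHS = sinh²x + cosh²x ≈ 27.3082
RHS = 1 ≈ 1.0000
Since 27.3082 ≠ 1.0000, the equation fails at this point, so it cannot hold for every real x for which both sides are defined.
The correct hyperbolic identity is cosh²x - sinh²x = 1 (a difference); the sum sinh²x + cosh²x equals cosh(2x).

Conclusion: No, this is NOT an identity.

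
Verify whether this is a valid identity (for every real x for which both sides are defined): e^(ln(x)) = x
Yes, this is an identity.

Claim: e^(ln(x)) = x.
Reasoning: For x > 0, ln(x) is by definition the exponent p such that e^p = x. Raising e to that exponent therefore returns x: e^(ln x) = x.
So the two sides agree for every real x for which both sides are defined.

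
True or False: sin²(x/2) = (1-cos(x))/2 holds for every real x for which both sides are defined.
True.

Claim: sin²(x/2) = (1-cos(x))/2.
Reasoning: Use cos(2θ) = 1 - 2sin²θ with θ = x/2: cos(x) = 1 - 2sin²(x/2). Solving for sin²(x/2) gives (1 - cos(x))/2.
So the two sides agree for every real x for which both sides are defined.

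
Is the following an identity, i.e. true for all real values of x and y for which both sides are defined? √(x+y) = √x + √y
No, this is NOT an identity.

Claim: √(x+y) = √x + √y.
Test a specific point where both sides are defined: x = 2, y = 2.
LHS = √(x+y) ≈ 2.0000
RHS = √x + √y ≈ 2.8284
Since 2.0000 ≠ 2.8284, the equation fails at this point, so it cannot hold for all real values of x and y for which both sides are defined.
Squaring the right side gives x + 2√(xy) + y, not x + y.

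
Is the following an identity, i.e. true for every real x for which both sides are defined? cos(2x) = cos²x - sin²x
Claim: cos(2x) = cos²x - sin²x.
Reasoning: Put y = x in the addition formula cos(x+y) = cos(x)cos(y) - sin(x)sin(y): cos(2x) = cos²x - sin²x.
So the two sides agree for every real x for which both sides are defined.

Conclusion: Yes, this is an identity.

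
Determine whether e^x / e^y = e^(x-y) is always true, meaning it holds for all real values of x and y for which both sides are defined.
Yes, this is an identity.

Claim: e^x / e^y = e^(x-y).
Reasoning: 1/e^y = e^(-y), so e^x / e^y = e^x · e^(-y) = e^(x + (-y)) = e^(x-y) by the product rule for exponents.
So the two sides agree for all real values of x and y for which both sides are defined.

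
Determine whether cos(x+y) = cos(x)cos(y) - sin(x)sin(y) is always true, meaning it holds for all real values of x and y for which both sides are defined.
Yes, this is an identity.

Claim: cos(x+y) = cos(x)cos(y) - sin(x)sin(y).
Reasoning: By Euler's formula e^(i(x+y)) = e^(ix)·e^(iy) = (cos x + i·sin x)(cos y + i·sin y). The real part of the left side is cos(x+y); the real part of the product is cos(x)cos(y) - sin(x)sin(y) (since i·i = -1).
So the two sides agree for all real values of x and y for which both sides are defined.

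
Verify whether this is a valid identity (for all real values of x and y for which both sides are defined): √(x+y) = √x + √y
Claim: √(x+y) = √x + √y.
Test a specific point where both sides are defined: x = 3/2, y = 5.
LHS = √(x+y) ≈ 2.5495
RHS = √x + √y ≈ 3.4608
Since 2.5495 ≠ 3.4608, the equation fails at this point, so it cannot hold for all real values of x and y for which both sides are defined.
Squaring the right side gives x + 2√(xy) + y, not x + y.

Conclusion: No, this is NOT an identity.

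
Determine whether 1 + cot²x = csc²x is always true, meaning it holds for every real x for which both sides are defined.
Yes, this is an identity.

Claim: 1 + cot²x = csc²x.
Reasoning: Start from sin²x + cos²x = 1 and divide every term by sin²x (allowed wherever cot x and csc x are defined): 1 + cot²x = 1/sin²x = csc²x.
So the two sides agree for every real x for which both sides are defined.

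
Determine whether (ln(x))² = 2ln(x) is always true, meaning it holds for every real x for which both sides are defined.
No, this is NOT an identity.

Claim: (ln(x))² = 2ln(x).
Test a specific point where both sides are defined: x = 3.
LHS = (ln(x))² ≈ 1.2069
RHS = 2ln(x) ≈ 2.1972
Since 1.2069 ≠ 2.1972, the equation fails at this point, so it cannot hold for every real x for which both sides are defined.
2ln(x) equals ln(x²), which is not the same as (ln x)².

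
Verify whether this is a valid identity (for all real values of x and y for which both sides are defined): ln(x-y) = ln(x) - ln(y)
No, this is NOT an identity.

Claim: ln(x-y) = ln(x) - ln(y).
Test a specific point where both sides are defined: x = 5, y = 1.
LHS = ln(x-y) ≈ 1.3863
RHS = ln(x) - ln(y) ≈ 1.6094
Since 1.3863 ≠ 1.6094, the equation fails at this point, so it cannot hold for all real values of x and y for which both sides are defined.
ln(x) - ln(y) = ln(x/y), not ln(x-y).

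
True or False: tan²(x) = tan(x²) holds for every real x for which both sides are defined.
Claim: tan²(x) = tan(x²).
Test a specific point where both sides are defined: x = π/6.
LHS = tan²(x) ≈ 0.3333
RHS = tan(x²) ≈ 0.2812
Since 0.3333 ≠ 0.2812, the equation fails at this point, so it cannot hold for every real x for which both sides are defined.
tan²(x) means (tan x)², squaring the output; tan(x²) squares the input. These are different functions.

Conclusion: False.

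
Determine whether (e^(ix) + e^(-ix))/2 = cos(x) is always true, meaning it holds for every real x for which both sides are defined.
Claim: (e^(ix) + e^(-ix))/2 = cos(x).
Reasoning: By Euler's formula e^(ix) = cos(x) + i·sin(x) and e^(-ix) = cos(x) - i·sin(x). Adding cancels the sine terms: e^(ix) + e^(-ix) = 2cos(x); divide by 2.
So the two sides agree for every real x for which both sides are defined.

Conclusion: Yes, this is an identity.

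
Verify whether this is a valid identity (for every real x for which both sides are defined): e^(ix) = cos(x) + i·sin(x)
Claim: e^(ix) = cos(x) + i·sin(x).
Reasoning: Euler's formula. Expand e^(ix) = Σ (ix)^k / k!. Since i² = -1, the even-k terms are Σ (-1)^m x^(2m)/(2m)! = cos(x) and the odd-k terms are i · Σ (-1)^m x^(2m+1)/(2m+1)! = i·sin(x).
So the two sides agree for every real x for which both sides are defined.

Conclusion: Yes, this is an identity.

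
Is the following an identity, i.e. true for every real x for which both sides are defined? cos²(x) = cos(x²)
No, this is NOT an identity.

Claim: cos²(x) = cos(x²).
Test a specific point where both sides are defined: x = 3π/4.
LHS = cos²(x) ≈ 0.5000
RHS = cos(x²) ≈ 0.7442
Since 0.5000 ≠ 0.7442, the equation fails at this point, so it cannot hold for every real x for which both sides are defined.
cos²(x) means (cos x)², squaring the output; cos(x²) squares the input. These are different functions.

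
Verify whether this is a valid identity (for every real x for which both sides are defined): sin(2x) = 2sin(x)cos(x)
Yes, this is an identity.

Claim: sin(2x) = 2sin(x)cos(x).
Reasoning: Put y = x in the addition formula sin(x+y) = sin(x)cos(y) + cos(x)sin(y): sin(2x) = sin(x)cos(x) + cos(x)sin(x) = 2sin(x)cos(x).
So the two sides agree for every real x for which both sides are defined.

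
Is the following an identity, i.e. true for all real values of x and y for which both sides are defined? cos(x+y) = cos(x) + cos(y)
Claim: cos(x+y) = cos(x) + cos(y).
Test a specific point where both sides are defined: x = π, y = -π/2.
LHS = cos(x+y) ≈ 0.0000
RHS = cos(x) + cos(y) ≈ -1.0000
Since 0.0000 ≠ -1.0000, the equation fails at this point, so it cannot hold for all real values of x and y for which both sides are defined.
The correct expansion is cos(x+y) = cos(x)cos(y) - sin(x)sin(y); cosine is not additive.

Conclusion: No, this is NOT an identity.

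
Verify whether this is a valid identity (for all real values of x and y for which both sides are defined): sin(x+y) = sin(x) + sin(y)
No, this is NOT an identity.

Claim: sin(x+y) = sin(x) + sin(y).
Test a specific point where both sides are defined: x = 2π/3, y = 3π/4.
LHS = sin(x+y) ≈ -0.9659
RHS = sin(x) + sin(y) ≈ 1.5731
Since -0.9659 ≠ 1.5731, the equation fails at this point, so it cannot hold for all real values of x and y for which both sides are defined.
The correct expansion is sin(x+y) = sin(x)cos(y) + cos(x)sin(y); sine is not additive.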